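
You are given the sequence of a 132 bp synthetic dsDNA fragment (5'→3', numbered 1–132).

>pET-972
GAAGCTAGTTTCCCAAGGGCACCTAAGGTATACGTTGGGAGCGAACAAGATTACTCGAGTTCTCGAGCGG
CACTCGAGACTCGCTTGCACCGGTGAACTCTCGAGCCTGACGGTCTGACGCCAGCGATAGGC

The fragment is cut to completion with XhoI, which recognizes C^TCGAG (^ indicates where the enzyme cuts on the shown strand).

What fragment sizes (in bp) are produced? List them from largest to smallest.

54, 32, 27, 11, 8 bp

XhoI sites (CTCGAG) start at positions 54, 62, 73, 100.
XhoI cuts after the first base of each site, so after positions 54, 62, 73, 100.
Linear molecule, 4 cuts → 5 fragments:
  1–54 → 54 bp
  55–62 → 8 bp
  63–73 → 11 bp
  74–100 → 27 bp
  101–132 → 32 bp
Sorted largest to smallest: 54, 32, 27, 11, 8 bp.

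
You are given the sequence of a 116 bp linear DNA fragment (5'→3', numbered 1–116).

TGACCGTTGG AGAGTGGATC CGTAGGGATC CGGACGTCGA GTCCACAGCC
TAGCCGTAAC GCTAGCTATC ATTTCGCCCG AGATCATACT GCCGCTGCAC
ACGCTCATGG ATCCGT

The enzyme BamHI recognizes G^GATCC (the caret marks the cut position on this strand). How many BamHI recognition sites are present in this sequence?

3

GGATCC occurs starting at positions 16, 26, 109.
BamHI cuts at 3 sites.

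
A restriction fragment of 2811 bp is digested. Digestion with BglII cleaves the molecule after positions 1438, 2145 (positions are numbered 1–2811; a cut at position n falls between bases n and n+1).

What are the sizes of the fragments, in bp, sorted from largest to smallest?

Linear molecule, 2 cuts → 3 fragments:
  1438 − 0 = 1438 bp
  2145 − 1438 = 707 bp
  2811 − 2145 = 666 bp
Sorted largest to smallest: 1438, 707, 666 bp.

1438, 707, 666 bp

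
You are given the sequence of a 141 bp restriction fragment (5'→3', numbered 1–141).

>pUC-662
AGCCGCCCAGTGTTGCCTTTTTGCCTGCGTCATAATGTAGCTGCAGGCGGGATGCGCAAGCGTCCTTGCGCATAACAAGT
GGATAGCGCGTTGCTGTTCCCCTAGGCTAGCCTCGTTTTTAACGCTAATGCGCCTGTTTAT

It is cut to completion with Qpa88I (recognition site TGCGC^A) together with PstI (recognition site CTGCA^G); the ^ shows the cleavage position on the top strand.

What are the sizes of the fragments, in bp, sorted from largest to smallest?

70, 45, 14, 12 bp

Qpa88I sites (TGCGCA) start at positions 53, 67.
Qpa88I cuts after base 5 of each site (before the last base), so after positions 57, 71.
The PstI site (CTGCAG) starts at position 41.
PstI cuts after base 5 of each site (before the last base), so after position 45.
Combined cut positions: 45, 57, 71.
Linear molecule, 3 cuts → 4 fragments:
  1–45 → 45 bp
  46–57 → 12 bp
  58–71 → 14 bp
  72–141 → 70 bp
Sorted largest to smallest: 70, 45, 14, 12 bp.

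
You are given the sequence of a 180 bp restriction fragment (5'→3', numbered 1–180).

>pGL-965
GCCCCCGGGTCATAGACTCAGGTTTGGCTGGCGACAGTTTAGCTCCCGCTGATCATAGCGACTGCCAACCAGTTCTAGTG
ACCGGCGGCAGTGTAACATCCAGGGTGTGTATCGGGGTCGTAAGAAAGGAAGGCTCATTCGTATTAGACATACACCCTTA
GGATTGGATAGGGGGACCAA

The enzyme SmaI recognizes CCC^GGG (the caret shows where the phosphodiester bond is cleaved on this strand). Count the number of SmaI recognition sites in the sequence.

CCCGGG occurs starting at position 4.
SmaI cuts at 1 site.

1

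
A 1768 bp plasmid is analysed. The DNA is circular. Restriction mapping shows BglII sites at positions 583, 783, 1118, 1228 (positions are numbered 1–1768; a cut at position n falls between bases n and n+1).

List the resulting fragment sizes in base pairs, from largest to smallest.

Circular molecule, 4 cuts → 4 fragments:
  783 − 583 = 200 bp
  1118 − 783 = 335 bp
  1228 − 1118 = 110 bp
  wrap: 1768 − 1228 + 583 = 1123 bp
Sorted largest to smallest: 1123, 335, 200, 110 bp.

1123, 335, 200, 110 bp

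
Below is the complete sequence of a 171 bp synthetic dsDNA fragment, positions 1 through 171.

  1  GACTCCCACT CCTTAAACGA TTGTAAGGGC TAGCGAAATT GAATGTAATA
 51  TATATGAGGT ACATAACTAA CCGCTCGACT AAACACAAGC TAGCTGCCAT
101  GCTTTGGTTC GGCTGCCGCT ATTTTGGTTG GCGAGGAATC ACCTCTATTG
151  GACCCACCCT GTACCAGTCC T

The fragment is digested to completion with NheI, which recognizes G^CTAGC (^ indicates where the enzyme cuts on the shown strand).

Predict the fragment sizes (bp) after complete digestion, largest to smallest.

82, 60, 29 bp

NheI sites (GCTAGC) start at positions 29, 89.
NheI cuts after the first base of each site, so after positions 29, 89.
Linear molecule, 2 cuts → 3 fragments:
  1–29 → 29 bp
  30–89 → 60 bp
  90–171 → 82 bp
Sorted largest to smallest: 82, 60, 29 bp.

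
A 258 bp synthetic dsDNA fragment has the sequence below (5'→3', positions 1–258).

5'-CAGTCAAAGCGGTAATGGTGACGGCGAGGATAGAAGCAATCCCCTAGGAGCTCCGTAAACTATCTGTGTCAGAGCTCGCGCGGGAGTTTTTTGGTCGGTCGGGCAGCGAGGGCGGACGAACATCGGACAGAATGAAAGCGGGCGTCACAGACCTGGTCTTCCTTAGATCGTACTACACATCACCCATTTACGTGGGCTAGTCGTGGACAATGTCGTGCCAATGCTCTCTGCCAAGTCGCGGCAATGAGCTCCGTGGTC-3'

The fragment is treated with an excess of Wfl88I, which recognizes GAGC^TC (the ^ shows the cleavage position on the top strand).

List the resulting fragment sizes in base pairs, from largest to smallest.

174, 51, 24, 9 bp

Wfl88I sites (GAGCTC) start at positions 48, 72, 246.
Wfl88I cuts after base 4 of each site, so after positions 51, 75, 249.
Linear molecule, 3 cuts → 4 fragments:
  1–51 → 51 bp
  52–75 → 24 bp
  76–249 → 174 bp
  250–258 → 9 bp
Sorted largest to smallest: 174, 51, 24, 9 bp.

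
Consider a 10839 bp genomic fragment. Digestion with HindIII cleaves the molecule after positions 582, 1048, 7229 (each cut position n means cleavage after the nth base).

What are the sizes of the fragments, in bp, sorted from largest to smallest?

Linear molecule, 3 cuts → 4 fragments:
  582 − 0 = 582 bp
  1048 − 582 = 466 bp
  7229 − 1048 = 6181 bp
  10839 − 7229 = 3610 bp
Sorted largest to smallest: 6181, 3610, 582, 466 bp.

6181, 3610, 582, 466 bp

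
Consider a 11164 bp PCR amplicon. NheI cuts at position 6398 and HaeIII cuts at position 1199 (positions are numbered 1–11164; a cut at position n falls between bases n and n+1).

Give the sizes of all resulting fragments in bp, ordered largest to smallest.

5199, 4766, 1199 bp

Combined cut positions (sorted): 1199, 6398.
Linear molecule, 2 cuts → 3 fragments:
  1199 − 0 = 1199 bp
  6398 − 1199 = 5199 bp
  11164 − 6398 = 4766 bp
Sorted largest to smallest: 5199, 4766, 1199 bp.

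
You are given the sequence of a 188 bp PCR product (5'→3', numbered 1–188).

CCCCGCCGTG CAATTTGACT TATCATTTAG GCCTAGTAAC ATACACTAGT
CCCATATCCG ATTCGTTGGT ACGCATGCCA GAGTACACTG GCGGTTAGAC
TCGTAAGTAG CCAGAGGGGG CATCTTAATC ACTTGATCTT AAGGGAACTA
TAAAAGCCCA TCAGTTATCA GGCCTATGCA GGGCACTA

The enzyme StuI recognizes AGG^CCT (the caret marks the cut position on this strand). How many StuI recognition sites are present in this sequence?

2

AGGCCT occurs starting at positions 29, 170.
StuI cuts at 2 sites.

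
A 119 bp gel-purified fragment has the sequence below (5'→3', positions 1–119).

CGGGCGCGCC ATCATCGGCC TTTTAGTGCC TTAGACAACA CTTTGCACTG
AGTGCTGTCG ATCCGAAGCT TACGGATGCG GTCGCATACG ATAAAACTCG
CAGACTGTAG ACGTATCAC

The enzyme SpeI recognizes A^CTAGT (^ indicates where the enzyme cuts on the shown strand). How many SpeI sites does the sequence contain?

0

No occurrence of ACTAGT is present in the sequence.
SpeI does not cut: 0 sites.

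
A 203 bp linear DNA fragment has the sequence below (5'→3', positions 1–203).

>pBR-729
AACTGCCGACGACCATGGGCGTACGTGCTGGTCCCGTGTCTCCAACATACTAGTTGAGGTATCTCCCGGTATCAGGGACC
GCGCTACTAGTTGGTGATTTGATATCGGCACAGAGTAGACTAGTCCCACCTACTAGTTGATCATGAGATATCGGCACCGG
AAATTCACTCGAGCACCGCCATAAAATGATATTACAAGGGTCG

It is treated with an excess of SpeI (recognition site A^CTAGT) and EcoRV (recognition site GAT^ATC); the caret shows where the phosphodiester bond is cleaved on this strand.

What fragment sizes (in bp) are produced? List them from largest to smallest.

54, 49, 37, 17, 17, 16, 13 bp

SpeI sites (ACTAGT) start at positions 49, 86, 119, 132.
SpeI cuts after the first base of each site, so after positions 49, 86, 119, 132.
EcoRV sites (GATATC) start at positions 101, 147.
EcoRV cuts after base 3 of each site, so after positions 103, 149.
Combined cut positions: 49, 86, 103, 119, 132, 149.
Linear molecule, 6 cuts → 7 fragments:
  1–49 → 49 bp
  50–86 → 37 bp
  87–103 → 17 bp
  104–119 → 16 bp
  120–132 → 13 bp
  133–149 → 17 bp
  150–203 → 54 bp
Sorted largest to smallest: 54, 49, 37, 17, 17, 16, 13 bp.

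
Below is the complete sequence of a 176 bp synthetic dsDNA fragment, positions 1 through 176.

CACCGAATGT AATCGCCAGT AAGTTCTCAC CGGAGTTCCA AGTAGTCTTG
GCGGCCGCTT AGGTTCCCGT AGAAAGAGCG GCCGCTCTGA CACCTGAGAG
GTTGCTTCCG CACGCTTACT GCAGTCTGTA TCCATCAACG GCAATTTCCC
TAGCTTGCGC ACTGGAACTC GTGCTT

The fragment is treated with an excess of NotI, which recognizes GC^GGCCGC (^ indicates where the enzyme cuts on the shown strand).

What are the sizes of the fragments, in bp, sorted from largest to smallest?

97, 52, 27 bp

NotI sites (GCGGCCGC) start at positions 51, 78.
NotI cuts after base 2 of each site, so after positions 52, 79.
Linear molecule, 2 cuts → 3 fragments:
  1–52 → 52 bp
  53–79 → 27 bp
  80–176 → 97 bp
Sorted largest to smallest: 97, 52, 27 bp.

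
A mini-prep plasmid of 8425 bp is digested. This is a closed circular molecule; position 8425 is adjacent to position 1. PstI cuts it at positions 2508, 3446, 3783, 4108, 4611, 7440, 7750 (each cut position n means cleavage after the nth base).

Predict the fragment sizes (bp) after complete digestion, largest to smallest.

Circular molecule, 7 cuts → 7 fragments:
  3446 − 2508 = 938 bp
  3783 − 3446 = 337 bp
  4108 − 3783 = 325 bp
  4611 − 4108 = 503 bp
  7440 − 4611 = 2829 bp
  7750 − 7440 = 310 bp
  wrap: 8425 − 7750 + 2508 = 3183 bp
Sorted largest to smallest: 3183, 2829, 938, 503, 337, 325, 310 bp.

3183, 2829, 938, 503, 337, 325, 310 bp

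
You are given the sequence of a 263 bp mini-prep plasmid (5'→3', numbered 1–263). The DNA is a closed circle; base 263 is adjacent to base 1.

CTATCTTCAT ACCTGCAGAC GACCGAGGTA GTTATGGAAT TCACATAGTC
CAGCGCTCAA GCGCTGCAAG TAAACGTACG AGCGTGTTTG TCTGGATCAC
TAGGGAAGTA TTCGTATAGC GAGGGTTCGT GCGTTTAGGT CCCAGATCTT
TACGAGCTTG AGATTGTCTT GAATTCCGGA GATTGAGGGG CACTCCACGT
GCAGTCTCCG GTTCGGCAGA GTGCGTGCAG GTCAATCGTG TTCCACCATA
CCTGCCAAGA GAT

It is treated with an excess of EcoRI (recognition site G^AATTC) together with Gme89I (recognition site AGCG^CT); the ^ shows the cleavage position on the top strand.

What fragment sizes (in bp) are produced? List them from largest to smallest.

EcoRI sites (GAATTC) start at positions 37, 171.
EcoRI cuts after the first base of each site, so after positions 37, 171.
Gme89I sites (AGCGCT) start at positions 52, 60.
Gme89I cuts after base 4 of each site, so after positions 55, 63.
Combined cut positions: 37, 55, 63, 171.
Circular molecule, 4 cuts → 4 fragments:
  38–55 → 18 bp
  56–63 → 8 bp
  64–171 → 108 bp
  172–263 then 1–37 → 92 + 37 = 129 bp
Sorted largest to smallest: 129, 108, 18, 8 bp.

129, 108, 18, 8 bp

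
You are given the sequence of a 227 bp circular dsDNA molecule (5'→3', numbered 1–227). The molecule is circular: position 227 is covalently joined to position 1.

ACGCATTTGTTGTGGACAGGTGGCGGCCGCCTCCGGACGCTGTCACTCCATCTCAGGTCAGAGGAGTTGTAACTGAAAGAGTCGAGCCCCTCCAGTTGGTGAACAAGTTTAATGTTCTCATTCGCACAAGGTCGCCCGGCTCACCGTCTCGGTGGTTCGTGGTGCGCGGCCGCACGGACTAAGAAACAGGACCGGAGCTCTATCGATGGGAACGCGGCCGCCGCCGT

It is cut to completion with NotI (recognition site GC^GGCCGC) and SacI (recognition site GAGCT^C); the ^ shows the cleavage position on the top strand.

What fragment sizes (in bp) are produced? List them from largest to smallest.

NotI sites (GCGGCCGC) start at positions 23, 166, 214.
NotI cuts after base 2 of each site, so after positions 24, 167, 215.
The SacI site (GAGCTC) starts at position 195.
SacI cuts after base 5 of each site (before the last base), so after position 199.
Combined cut positions: 24, 167, 199, 215.
Circular molecule, 4 cuts → 4 fragments:
  25–167 → 143 bp
  168–199 → 32 bp
  200–215 → 16 bp
  216–227 then 1–24 → 12 + 24 = 36 bp
Sorted largest to smallest: 143, 36, 32, 16 bp.

143, 36, 32, 16 bp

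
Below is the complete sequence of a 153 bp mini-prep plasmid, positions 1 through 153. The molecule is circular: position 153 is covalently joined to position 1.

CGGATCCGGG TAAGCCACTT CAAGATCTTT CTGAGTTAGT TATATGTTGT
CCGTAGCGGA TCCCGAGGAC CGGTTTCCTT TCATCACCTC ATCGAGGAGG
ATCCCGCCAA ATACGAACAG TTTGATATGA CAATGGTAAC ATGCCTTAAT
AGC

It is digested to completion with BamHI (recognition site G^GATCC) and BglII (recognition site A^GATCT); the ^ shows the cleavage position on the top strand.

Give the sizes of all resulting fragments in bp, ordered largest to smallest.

56, 41, 35, 21 bp

BamHI sites (GGATCC) start at positions 2, 58, 99.
BamHI cuts after the first base of each site, so after positions 2, 58, 99.
The BglII site (AGATCT) starts at position 23.
BglII cuts after the first base of each site, so after position 23.
Combined cut positions: 2, 23, 58, 99.
Circular molecule, 4 cuts → 4 fragments:
  3–23 → 21 bp
  24–58 → 35 bp
  59–99 → 41 bp
  100–153 then 1–2 → 54 + 2 = 56 bp
Sorted largest to smallest: 56, 41, 35, 21 bp.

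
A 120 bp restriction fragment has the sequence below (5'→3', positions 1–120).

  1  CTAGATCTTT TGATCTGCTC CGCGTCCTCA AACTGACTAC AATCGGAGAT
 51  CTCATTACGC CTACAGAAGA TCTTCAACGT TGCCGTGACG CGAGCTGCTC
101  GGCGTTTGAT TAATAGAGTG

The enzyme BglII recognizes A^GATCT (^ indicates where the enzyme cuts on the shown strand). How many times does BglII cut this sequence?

3

AGATCT occurs starting at positions 3, 47, 68.
BglII cuts at 3 sites.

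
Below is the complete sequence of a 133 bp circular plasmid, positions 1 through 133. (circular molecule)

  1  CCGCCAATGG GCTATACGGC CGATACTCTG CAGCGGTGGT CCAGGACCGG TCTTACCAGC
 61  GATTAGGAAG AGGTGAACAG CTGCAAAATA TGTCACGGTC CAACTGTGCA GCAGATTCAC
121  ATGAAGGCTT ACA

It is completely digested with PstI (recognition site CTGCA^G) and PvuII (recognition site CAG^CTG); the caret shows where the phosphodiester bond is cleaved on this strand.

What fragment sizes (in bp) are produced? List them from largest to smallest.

85, 48 bp

The PstI site (CTGCAG) starts at position 28.
PstI cuts after base 5 of each site (before the last base), so after position 32.
The PvuII site (CAGCTG) starts at position 78.
PvuII cuts after base 3 of each site, so after position 80.
Combined cut positions: 32, 80.
Circular molecule, 2 cuts → 2 fragments:
  33–80 → 48 bp
  81–133 then 1–32 → 53 + 32 = 85 bp
Sorted largest to smallest: 85, 48 bp.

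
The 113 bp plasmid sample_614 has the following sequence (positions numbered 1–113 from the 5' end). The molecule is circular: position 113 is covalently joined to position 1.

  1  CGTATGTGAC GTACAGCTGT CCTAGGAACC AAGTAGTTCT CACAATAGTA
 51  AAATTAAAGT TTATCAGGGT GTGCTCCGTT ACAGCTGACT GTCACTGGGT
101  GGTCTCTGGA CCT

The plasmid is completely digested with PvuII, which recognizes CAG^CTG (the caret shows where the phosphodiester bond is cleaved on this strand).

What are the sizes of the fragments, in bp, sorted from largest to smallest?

PvuII sites (CAGCTG) start at positions 14, 82.
PvuII cuts after base 3 of each site, so after positions 16, 84.
Circular molecule, 2 cuts → 2 fragments:
  17–84 → 68 bp
  85–113 then 1–16 → 29 + 16 = 45 bp
Sorted largest to smallest: 68, 45 bp.

68, 45 bp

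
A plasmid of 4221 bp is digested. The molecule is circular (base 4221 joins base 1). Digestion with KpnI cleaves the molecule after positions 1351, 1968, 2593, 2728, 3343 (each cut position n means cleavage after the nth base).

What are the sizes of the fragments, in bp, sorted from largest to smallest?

2229, 625, 617, 615, 135 bp

Circular molecule, 5 cuts → 5 fragments:
  1968 − 1351 = 617 bp
  2593 − 1968 = 625 bp
  2728 − 2593 = 135 bp
  3343 − 2728 = 615 bp
  wrap: 4221 − 3343 + 1351 = 2229 bp
Sorted largest to smallest: 2229, 625, 617, 615, 135 bp.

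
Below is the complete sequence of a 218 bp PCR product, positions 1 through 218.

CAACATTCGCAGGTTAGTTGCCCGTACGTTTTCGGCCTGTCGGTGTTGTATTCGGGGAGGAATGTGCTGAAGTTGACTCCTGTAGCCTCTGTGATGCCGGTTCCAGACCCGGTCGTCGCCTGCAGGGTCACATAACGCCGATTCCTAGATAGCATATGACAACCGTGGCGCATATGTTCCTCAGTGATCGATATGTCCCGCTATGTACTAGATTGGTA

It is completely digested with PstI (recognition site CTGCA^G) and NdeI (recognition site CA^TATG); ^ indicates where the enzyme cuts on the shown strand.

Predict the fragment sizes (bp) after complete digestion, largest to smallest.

The PstI site (CTGCAG) starts at position 120.
PstI cuts after base 5 of each site (before the last base), so after position 124.
NdeI sites (CATATG) start at positions 153, 171.
NdeI cuts after base 2 of each site, so after positions 154, 172.
Combined cut positions: 124, 154, 172.
Linear molecule, 3 cuts → 4 fragments:
  1–124 → 124 bp
  125–154 → 30 bp
  155–172 → 18 bp
  173–218 → 46 bp
Sorted largest to smallest: 124, 46, 30, 18 bp.

124, 46, 30, 18 bp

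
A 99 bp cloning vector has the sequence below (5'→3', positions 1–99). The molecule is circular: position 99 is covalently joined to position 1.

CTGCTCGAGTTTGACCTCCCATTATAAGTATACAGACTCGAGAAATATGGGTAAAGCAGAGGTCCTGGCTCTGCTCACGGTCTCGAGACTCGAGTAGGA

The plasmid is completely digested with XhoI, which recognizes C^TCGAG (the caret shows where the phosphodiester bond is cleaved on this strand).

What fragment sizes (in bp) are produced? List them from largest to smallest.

45, 33, 14, 7 bp

XhoI sites (CTCGAG) start at positions 4, 37, 82, 89.
XhoI cuts after the first base of each site, so after positions 4, 37, 82, 89.
Circular molecule, 4 cuts → 4 fragments:
  5–37 → 33 bp
  38–82 → 45 bp
  83–89 → 7 bp
  90–99 then 1–4 → 10 + 4 = 14 bp
Sorted largest to smallest: 45, 33, 14, 7 bp.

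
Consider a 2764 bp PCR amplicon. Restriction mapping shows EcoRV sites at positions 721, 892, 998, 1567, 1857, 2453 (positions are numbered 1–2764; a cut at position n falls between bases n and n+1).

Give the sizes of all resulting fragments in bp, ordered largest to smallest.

721, 596, 569, 311, 290, 171, 106 bp

Linear molecule, 6 cuts → 7 fragments:
  721 − 0 = 721 bp
  892 − 721 = 171 bp
  998 − 892 = 106 bp
  1567 − 998 = 569 bp
  1857 − 1567 = 290 bp
  2453 − 1857 = 596 bp
  2764 − 2453 = 311 bp
Sorted largest to smallest: 721, 596, 569, 311, 290, 171, 106 bp.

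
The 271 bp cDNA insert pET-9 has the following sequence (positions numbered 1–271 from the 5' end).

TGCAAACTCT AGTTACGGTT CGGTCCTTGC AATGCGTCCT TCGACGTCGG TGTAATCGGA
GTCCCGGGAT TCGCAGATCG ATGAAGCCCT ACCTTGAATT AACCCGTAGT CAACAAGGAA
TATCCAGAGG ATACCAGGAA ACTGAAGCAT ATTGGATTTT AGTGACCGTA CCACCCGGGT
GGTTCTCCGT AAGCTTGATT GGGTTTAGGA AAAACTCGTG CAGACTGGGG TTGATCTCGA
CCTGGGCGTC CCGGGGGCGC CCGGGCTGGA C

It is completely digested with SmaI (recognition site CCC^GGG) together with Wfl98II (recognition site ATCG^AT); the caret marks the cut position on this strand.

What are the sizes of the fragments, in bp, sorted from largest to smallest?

SmaI sites (CCCGGG) start at positions 63, 174, 250, 260.
SmaI cuts after base 3 of each site, so after positions 65, 176, 252, 262.
The Wfl98II site (ATCGAT) starts at position 77.
Wfl98II cuts after base 4 of each site, so after position 80.
Combined cut positions: 65, 80, 176, 252, 262.
Linear molecule, 5 cuts → 6 fragments:
  1–65 → 65 bp
  66–80 → 15 bp
  81–176 → 96 bp
  177–252 → 76 bp
  253–262 → 10 bp
  263–271 → 9 bp
Sorted largest to smallest: 96, 76, 65, 15, 10, 9 bp.

96, 76, 65, 15, 10, 9 bp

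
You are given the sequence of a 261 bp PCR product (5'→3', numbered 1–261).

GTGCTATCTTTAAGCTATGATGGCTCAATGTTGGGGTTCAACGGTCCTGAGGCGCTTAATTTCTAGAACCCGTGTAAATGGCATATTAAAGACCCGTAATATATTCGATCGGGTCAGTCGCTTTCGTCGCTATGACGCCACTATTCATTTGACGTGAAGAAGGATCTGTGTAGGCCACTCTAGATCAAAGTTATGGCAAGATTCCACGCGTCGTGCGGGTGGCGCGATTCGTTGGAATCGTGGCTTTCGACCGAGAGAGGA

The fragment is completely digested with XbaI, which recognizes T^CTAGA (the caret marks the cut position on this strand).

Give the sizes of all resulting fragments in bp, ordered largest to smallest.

XbaI sites (TCTAGA) start at positions 62, 179.
XbaI cuts after the first base of each site, so after positions 62, 179.
Linear molecule, 2 cuts → 3 fragments:
  1–62 → 62 bp
  63–179 → 117 bp
  180–261 → 82 bp
Sorted largest to smallest: 117, 82, 62 bp.

117, 82, 62 bp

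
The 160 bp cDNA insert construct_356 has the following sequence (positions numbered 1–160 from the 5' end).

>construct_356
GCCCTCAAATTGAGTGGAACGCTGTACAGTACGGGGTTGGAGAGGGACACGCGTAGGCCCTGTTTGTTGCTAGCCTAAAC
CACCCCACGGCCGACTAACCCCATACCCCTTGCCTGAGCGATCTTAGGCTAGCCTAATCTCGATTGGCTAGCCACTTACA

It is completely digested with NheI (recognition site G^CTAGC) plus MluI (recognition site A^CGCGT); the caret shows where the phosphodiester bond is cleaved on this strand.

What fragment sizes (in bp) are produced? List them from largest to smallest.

NheI sites (GCTAGC) start at positions 69, 128, 147.
NheI cuts after the first base of each site, so after positions 69, 128, 147.
The MluI site (ACGCGT) starts at position 49.
MluI cuts after the first base of each site, so after position 49.
Combined cut positions: 49, 69, 128, 147.
Linear molecule, 4 cuts → 5 fragments:
  1–49 → 49 bp
  50–69 → 20 bp
  70–128 → 59 bp
  129–147 → 19 bp
  148–160 → 13 bp
Sorted largest to smallest: 59, 49, 20, 19, 13 bp.

59, 49, 20, 19, 13 bp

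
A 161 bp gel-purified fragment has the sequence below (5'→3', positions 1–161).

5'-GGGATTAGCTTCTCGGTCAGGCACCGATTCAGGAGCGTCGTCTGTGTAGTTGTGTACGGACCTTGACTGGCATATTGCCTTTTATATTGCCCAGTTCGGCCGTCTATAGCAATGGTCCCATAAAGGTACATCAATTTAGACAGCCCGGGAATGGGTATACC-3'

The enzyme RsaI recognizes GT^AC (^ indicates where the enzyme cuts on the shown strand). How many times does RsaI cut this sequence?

GTAC occurs starting at positions 54, 126.
RsaI cuts at 2 sites.

2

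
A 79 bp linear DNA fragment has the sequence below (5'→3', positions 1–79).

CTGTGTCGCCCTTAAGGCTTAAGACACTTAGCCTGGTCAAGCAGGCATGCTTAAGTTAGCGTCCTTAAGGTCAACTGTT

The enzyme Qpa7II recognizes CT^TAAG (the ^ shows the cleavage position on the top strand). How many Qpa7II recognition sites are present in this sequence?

4

CTTAAG occurs starting at positions 11, 18, 50, 64.
Qpa7II cuts at 4 sites.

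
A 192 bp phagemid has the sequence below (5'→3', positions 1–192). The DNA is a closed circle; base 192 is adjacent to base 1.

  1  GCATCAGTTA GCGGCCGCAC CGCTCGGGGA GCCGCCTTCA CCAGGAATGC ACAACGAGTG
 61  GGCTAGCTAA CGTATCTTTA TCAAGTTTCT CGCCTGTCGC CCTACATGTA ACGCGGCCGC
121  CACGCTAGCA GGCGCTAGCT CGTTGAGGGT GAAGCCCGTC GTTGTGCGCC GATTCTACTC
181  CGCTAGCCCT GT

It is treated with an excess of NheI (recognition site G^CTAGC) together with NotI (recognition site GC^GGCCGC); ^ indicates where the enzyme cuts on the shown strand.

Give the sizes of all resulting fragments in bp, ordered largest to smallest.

NheI sites (GCTAGC) start at positions 62, 124, 134, 182.
NheI cuts after the first base of each site, so after positions 62, 124, 134, 182.
NotI sites (GCGGCCGC) start at positions 11, 113.
NotI cuts after base 2 of each site, so after positions 12, 114.
Combined cut positions: 12, 62, 114, 124, 134, 182.
Circular molecule, 6 cuts → 6 fragments:
  13–62 → 50 bp
  63–114 → 52 bp
  115–124 → 10 bp
  125–134 → 10 bp
  135–182 → 48 bp
  183–192 then 1–12 → 10 + 12 = 22 bp
Sorted largest to smallest: 52, 50, 48, 22, 10, 10 bp.

52, 50, 48, 22, 10, 10 bp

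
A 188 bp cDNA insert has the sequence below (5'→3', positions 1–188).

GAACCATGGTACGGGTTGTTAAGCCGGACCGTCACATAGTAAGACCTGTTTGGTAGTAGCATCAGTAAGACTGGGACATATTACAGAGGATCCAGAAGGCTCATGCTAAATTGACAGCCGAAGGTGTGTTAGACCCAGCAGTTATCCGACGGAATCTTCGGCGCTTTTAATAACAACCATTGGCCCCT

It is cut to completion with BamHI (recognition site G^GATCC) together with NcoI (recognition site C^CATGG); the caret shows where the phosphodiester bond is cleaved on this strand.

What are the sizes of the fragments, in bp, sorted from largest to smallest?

100, 84, 4 bp

The BamHI site (GGATCC) starts at position 88.
BamHI cuts after the first base of each site, so after position 88.
The NcoI site (CCATGG) starts at position 4.
NcoI cuts after the first base of each site, so after position 4.
Combined cut positions: 4, 88.
Linear molecule, 2 cuts → 3 fragments:
  1–4 → 4 bp
  5–88 → 84 bp
  89–188 → 100 bp
Sorted largest to smallest: 100, 84, 4 bp.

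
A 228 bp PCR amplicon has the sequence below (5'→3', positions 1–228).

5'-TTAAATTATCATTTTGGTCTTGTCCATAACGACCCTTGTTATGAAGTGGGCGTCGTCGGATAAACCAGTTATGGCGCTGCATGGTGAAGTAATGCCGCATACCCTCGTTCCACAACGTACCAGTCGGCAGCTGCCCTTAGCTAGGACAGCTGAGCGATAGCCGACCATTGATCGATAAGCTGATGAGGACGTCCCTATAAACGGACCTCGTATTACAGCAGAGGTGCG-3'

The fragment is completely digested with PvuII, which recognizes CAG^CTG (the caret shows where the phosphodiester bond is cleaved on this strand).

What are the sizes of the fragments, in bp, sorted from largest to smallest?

130, 79, 19 bp

PvuII sites (CAGCTG) start at positions 128, 147.
PvuII cuts after base 3 of each site, so after positions 130, 149.
Linear molecule, 2 cuts → 3 fragments:
  1–130 → 130 bp
  131–149 → 19 bp
  150–228 → 79 bp
Sorted largest to smallest: 130, 79, 19 bp.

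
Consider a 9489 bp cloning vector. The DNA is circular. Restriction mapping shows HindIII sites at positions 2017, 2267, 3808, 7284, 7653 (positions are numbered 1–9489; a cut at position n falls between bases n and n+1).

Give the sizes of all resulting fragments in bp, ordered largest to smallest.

Circular molecule, 5 cuts → 5 fragments:
  2267 − 2017 = 250 bp
  3808 − 2267 = 1541 bp
  7284 − 3808 = 3476 bp
  7653 − 7284 = 369 bp
  wrap: 9489 − 7653 + 2017 = 3853 bp
Sorted largest to smallest: 3853, 3476, 1541, 369, 250 bp.

3853, 3476, 1541, 369, 250 bp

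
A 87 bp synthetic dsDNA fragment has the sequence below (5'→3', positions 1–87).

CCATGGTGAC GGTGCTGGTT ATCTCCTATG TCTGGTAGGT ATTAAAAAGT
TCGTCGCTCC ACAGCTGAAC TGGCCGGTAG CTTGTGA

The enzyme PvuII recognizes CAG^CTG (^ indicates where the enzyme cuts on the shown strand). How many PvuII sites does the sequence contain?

1

CAGCTG occurs starting at position 62.
PvuII cuts at 1 site.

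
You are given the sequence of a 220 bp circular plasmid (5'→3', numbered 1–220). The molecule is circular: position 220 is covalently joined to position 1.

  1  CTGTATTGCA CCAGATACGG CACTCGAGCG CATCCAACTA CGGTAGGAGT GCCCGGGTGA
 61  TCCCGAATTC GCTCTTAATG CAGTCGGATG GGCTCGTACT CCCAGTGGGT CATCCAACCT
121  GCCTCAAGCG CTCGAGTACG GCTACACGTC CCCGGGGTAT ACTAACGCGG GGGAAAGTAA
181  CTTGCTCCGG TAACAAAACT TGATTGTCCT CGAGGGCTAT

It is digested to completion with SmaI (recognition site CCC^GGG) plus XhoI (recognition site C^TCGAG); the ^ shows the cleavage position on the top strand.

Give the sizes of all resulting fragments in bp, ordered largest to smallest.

77, 56, 34, 31, 22 bp

SmaI sites (CCCGGG) start at positions 52, 151.
SmaI cuts after base 3 of each site, so after positions 54, 153.
XhoI sites (CTCGAG) start at positions 23, 131, 209.
XhoI cuts after the first base of each site, so after positions 23, 131, 209.
Combined cut positions: 23, 54, 131, 153, 209.
Circular molecule, 5 cuts → 5 fragments:
  24–54 → 31 bp
  55–131 → 77 bp
  132–153 → 22 bp
  154–209 → 56 bp
  210–220 then 1–23 → 11 + 23 = 34 bp
Sorted largest to smallest: 77, 56, 34, 31, 22 bp.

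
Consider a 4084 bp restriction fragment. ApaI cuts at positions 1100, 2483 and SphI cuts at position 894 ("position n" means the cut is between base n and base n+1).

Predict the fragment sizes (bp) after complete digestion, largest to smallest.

Combined cut positions (sorted): 894, 1100, 2483.
Linear molecule, 3 cuts → 4 fragments:
  894 − 0 = 894 bp
  1100 − 894 = 206 bp
  2483 − 1100 = 1383 bp
  4084 − 2483 = 1601 bp
Sorted largest to smallest: 1601, 1383, 894, 206 bp.

1601, 1383, 894, 206 bp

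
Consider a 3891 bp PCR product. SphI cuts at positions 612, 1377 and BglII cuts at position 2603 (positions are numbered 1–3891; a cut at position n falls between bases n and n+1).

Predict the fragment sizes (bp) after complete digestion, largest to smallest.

1288, 1226, 765, 612 bp

Combined cut positions (sorted): 612, 1377, 2603.
Linear molecule, 3 cuts → 4 fragments:
  612 − 0 = 612 bp
  1377 − 612 = 765 bp
  2603 − 1377 = 1226 bp
  3891 − 2603 = 1288 bp
Sorted largest to smallest: 1288, 1226, 765, 612 bp.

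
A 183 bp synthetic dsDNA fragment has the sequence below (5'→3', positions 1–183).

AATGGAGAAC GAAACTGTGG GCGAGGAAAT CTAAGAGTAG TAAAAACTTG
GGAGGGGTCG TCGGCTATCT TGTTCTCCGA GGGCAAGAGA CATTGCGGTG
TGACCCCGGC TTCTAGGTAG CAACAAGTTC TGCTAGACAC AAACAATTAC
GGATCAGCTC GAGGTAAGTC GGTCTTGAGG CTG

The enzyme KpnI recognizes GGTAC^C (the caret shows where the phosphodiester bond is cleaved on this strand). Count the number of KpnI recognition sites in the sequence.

0

No occurrence of GGTACC is present in the sequence.
KpnI does not cut: 0 sites.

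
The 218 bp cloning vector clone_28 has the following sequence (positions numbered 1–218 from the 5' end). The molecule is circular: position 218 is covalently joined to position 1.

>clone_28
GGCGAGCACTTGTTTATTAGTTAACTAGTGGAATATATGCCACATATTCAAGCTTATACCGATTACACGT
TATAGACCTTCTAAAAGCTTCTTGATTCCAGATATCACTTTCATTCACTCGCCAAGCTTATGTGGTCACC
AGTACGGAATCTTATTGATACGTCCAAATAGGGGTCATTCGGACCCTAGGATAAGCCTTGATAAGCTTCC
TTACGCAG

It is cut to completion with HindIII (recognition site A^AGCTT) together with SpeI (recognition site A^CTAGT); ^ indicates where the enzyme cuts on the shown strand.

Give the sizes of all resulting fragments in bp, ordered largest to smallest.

79, 39, 39, 35, 26 bp

HindIII sites (AAGCTT) start at positions 50, 85, 124, 203.
HindIII cuts after the first base of each site, so after positions 50, 85, 124, 203.
The SpeI site (ACTAGT) starts at position 24.
SpeI cuts after the first base of each site, so after position 24.
Combined cut positions: 24, 50, 85, 124, 203.
Circular molecule, 5 cuts → 5 fragments:
  25–50 → 26 bp
  51–85 → 35 bp
  86–124 → 39 bp
  125–203 → 79 bp
  204–218 then 1–24 → 15 + 24 = 39 bp
Sorted largest to smallest: 79, 39, 39, 35, 26 bp.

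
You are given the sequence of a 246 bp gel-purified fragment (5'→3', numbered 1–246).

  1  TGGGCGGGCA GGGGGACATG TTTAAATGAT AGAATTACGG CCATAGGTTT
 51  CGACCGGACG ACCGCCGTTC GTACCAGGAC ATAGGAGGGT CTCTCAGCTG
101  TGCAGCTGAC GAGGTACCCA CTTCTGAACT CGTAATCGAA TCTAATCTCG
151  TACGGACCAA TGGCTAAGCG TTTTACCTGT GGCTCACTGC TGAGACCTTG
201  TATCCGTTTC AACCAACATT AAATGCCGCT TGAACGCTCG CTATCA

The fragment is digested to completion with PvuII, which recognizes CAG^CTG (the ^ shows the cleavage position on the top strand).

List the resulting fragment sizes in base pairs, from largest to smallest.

PvuII sites (CAGCTG) start at positions 95, 103.
PvuII cuts after base 3 of each site, so after positions 97, 105.
Linear molecule, 2 cuts → 3 fragments:
  1–97 → 97 bp
  98–105 → 8 bp
  106–246 → 141 bp
Sorted largest to smallest: 141, 97, 8 bp.

141, 97, 8 bp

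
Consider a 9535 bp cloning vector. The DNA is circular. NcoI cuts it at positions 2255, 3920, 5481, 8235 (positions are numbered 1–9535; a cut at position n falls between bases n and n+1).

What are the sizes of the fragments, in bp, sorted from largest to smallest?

Circular molecule, 4 cuts → 4 fragments:
  3920 − 2255 = 1665 bp
  5481 − 3920 = 1561 bp
  8235 − 5481 = 2754 bp
  wrap: 9535 − 8235 + 2255 = 3555 bp
Sorted largest to smallest: 3555, 2754, 1665, 1561 bp.

3555, 2754, 1665, 1561 bp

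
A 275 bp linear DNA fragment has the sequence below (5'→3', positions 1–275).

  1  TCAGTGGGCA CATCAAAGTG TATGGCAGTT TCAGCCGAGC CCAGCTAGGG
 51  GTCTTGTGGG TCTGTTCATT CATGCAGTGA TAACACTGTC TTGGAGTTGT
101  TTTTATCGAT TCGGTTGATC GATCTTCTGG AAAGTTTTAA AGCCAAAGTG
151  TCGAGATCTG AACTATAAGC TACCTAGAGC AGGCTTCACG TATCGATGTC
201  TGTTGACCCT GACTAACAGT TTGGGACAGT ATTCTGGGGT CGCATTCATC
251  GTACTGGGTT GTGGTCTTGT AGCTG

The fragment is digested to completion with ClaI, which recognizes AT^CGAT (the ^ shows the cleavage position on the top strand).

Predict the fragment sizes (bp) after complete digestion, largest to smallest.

106, 82, 74, 13 bp

ClaI sites (ATCGAT) start at positions 105, 118, 192.
ClaI cuts after base 2 of each site, so after positions 106, 119, 193.
Linear molecule, 3 cuts → 4 fragments:
  1–106 → 106 bp
  107–119 → 13 bp
  120–193 → 74 bp
  194–275 → 82 bp
Sorted largest to smallest: 106, 82, 74, 13 bp.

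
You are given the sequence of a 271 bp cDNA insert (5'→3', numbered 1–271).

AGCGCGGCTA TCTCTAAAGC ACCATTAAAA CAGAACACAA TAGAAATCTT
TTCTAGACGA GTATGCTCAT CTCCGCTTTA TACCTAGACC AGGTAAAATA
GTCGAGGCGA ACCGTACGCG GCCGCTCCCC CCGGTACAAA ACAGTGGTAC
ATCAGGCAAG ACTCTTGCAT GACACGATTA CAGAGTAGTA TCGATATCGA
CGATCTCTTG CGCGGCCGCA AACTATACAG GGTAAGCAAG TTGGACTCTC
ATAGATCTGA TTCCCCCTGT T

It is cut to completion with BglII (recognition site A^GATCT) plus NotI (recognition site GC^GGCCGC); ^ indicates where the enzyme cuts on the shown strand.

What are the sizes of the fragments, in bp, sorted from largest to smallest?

119, 94, 40, 18 bp

The BglII site (AGATCT) starts at position 253.
BglII cuts after the first base of each site, so after position 253.
NotI sites (GCGGCCGC) start at positions 118, 212.
NotI cuts after base 2 of each site, so after positions 119, 213.
Combined cut positions: 119, 213, 253.
Linear molecule, 3 cuts → 4 fragments:
  1–119 → 119 bp
  120–213 → 94 bp
  214–253 → 40 bp
  254–271 → 18 bp
Sorted largest to smallest: 119, 94, 40, 18 bp.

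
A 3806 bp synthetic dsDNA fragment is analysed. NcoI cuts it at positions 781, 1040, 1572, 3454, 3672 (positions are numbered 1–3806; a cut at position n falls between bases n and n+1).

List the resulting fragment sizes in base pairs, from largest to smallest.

Linear molecule, 5 cuts → 6 fragments:
  781 − 0 = 781 bp
  1040 − 781 = 259 bp
  1572 − 1040 = 532 bp
  3454 − 1572 = 1882 bp
  3672 − 3454 = 218 bp
  3806 − 3672 = 134 bp
Sorted largest to smallest: 1882, 781, 532, 259, 218, 134 bp.

1882, 781, 532, 259, 218, 134 bp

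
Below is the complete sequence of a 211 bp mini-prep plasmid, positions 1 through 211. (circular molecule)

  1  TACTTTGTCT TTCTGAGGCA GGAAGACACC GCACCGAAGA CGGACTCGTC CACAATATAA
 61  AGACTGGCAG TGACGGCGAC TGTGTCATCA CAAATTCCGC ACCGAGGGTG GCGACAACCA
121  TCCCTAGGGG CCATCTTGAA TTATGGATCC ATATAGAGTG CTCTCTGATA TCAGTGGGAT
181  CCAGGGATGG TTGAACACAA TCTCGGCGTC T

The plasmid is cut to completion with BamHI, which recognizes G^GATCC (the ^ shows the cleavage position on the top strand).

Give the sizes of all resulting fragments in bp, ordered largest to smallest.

BamHI sites (GGATCC) start at positions 145, 177.
BamHI cuts after the first base of each site, so after positions 145, 177.
Circular molecule, 2 cuts → 2 fragments:
  146–177 → 32 bp
  178–211 then 1–145 → 34 + 145 = 179 bp
Sorted largest to smallest: 179, 32 bp.

179, 32 bp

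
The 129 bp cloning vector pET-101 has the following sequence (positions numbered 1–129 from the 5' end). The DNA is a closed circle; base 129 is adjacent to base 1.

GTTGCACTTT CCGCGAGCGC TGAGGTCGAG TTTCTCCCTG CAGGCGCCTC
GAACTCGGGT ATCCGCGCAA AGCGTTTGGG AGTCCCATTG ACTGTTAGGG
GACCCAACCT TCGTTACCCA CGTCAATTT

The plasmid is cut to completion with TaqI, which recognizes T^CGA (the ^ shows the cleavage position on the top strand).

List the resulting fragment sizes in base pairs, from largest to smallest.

106, 23 bp

TaqI sites (TCGA) start at positions 26, 49.
TaqI cuts after the first base of each site, so after positions 26, 49.
Circular molecule, 2 cuts → 2 fragments:
  27–49 → 23 bp
  50–129 then 1–26 → 80 + 26 = 106 bp
Sorted largest to smallest: 106, 23 bp.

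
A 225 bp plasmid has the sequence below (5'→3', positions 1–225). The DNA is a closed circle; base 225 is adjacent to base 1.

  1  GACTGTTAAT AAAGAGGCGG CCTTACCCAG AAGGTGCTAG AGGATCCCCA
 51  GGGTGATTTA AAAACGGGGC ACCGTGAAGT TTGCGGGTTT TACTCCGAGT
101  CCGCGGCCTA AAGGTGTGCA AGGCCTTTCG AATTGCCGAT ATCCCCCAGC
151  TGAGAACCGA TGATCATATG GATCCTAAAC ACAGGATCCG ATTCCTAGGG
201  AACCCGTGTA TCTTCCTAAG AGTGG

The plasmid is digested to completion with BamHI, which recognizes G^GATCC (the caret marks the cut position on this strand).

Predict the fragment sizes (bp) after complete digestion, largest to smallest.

128, 83, 14 bp

BamHI sites (GGATCC) start at positions 42, 170, 184.
BamHI cuts after the first base of each site, so after positions 42, 170, 184.
Circular molecule, 3 cuts → 3 fragments:
  43–170 → 128 bp
  171–184 → 14 bp
  185–225 then 1–42 → 41 + 42 = 83 bp
Sorted largest to smallest: 128, 83, 14 bp.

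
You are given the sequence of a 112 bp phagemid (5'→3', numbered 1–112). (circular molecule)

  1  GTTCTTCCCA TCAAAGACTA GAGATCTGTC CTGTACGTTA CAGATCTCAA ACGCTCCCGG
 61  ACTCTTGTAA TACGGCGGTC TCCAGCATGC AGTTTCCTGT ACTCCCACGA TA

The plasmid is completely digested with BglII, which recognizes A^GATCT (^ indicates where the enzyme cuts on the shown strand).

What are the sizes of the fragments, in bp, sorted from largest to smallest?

BglII sites (AGATCT) start at positions 22, 42.
BglII cuts after the first base of each site, so after positions 22, 42.
Circular molecule, 2 cuts → 2 fragments:
  23–42 → 20 bp
  43–112 then 1–22 → 70 + 22 = 92 bp
Sorted largest to smallest: 92, 20 bp.

92, 20 bp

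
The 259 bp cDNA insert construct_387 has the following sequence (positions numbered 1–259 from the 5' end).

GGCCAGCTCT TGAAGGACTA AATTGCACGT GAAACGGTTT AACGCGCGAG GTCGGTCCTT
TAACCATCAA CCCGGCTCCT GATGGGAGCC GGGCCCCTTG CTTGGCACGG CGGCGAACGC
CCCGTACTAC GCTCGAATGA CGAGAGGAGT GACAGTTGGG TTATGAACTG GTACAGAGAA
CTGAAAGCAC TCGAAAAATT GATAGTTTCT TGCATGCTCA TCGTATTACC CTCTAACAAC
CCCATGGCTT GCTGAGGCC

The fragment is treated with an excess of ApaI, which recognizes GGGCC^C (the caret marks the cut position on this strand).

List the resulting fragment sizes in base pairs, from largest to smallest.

The ApaI site (GGGCCC) starts at position 91.
ApaI cuts after base 5 of each site (before the last base), so after position 95.
Linear molecule, 1 cut → 2 fragments:
  1–95 → 95 bp
  96–259 → 164 bp
Sorted largest to smallest: 164, 95 bp.

164, 95 bp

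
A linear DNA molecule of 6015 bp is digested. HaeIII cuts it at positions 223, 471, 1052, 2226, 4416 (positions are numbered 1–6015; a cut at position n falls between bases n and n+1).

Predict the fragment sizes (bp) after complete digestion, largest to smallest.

2190, 1599, 1174, 581, 248, 223 bp

Linear molecule, 5 cuts → 6 fragments:
  223 − 0 = 223 bp
  471 − 223 = 248 bp
  1052 − 471 = 581 bp
  2226 − 1052 = 1174 bp
  4416 − 2226 = 2190 bp
  6015 − 4416 = 1599 bp
Sorted largest to smallest: 2190, 1599, 1174, 581, 248, 223 bp.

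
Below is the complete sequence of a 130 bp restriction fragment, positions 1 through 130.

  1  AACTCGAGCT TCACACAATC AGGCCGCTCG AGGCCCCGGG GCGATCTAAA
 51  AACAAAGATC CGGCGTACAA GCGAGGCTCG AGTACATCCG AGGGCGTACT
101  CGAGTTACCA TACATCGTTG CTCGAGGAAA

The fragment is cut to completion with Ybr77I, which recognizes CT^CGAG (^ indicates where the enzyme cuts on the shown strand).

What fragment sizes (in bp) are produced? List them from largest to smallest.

50, 24, 22, 22, 8, 4 bp

Ybr77I sites (CTCGAG) start at positions 3, 27, 77, 99, 121.
Ybr77I cuts after base 2 of each site, so after positions 4, 28, 78, 100, 122.
Linear molecule, 5 cuts → 6 fragments:
  1–4 → 4 bp
  5–28 → 24 bp
  29–78 → 50 bp
  79–100 → 22 bp
  101–122 → 22 bp
  123–130 → 8 bp
Sorted largest to smallest: 50, 24, 22, 22, 8, 4 bp.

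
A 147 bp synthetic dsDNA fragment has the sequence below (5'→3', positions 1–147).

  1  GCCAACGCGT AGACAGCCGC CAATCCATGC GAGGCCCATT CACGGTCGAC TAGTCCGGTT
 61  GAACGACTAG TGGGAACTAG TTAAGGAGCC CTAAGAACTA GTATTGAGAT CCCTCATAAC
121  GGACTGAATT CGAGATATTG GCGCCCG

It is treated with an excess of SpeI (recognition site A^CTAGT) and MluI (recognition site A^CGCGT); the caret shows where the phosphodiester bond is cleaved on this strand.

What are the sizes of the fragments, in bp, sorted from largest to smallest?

SpeI sites (ACTAGT) start at positions 49, 66, 76, 97.
SpeI cuts after the first base of each site, so after positions 49, 66, 76, 97.
The MluI site (ACGCGT) starts at position 5.
MluI cuts after the first base of each site, so after position 5.
Combined cut positions: 5, 49, 66, 76, 97.
Linear molecule, 5 cuts → 6 fragments:
  1–5 → 5 bp
  6–49 → 44 bp
  50–66 → 17 bp
  67–76 → 10 bp
  77–97 → 21 bp
  98–147 → 50 bp
Sorted largest to smallest: 50, 44, 21, 17, 10, 5 bp.

50, 44, 21, 17, 10, 5 bp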